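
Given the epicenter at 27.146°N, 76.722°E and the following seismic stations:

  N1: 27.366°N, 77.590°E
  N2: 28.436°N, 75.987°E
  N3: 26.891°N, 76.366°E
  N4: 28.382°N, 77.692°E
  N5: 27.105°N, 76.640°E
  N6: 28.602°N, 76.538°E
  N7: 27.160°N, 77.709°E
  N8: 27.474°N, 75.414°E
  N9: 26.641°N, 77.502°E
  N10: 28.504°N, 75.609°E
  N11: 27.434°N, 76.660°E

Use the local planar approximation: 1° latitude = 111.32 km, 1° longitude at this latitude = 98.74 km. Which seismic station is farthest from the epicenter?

Distances from 27.146°N, 76.722°E:
N1: 89.137 km
N2: 160.900 km
N3: 45.182 km
N4: 167.645 km
N5: 9.294 km
N6: 163.097 km
N7: 97.469 km
N8: 134.214 km
N9: 95.352 km
N10: 186.897 km
N11: 32.639 km
Maximum: N10 at 186.897 km.

N10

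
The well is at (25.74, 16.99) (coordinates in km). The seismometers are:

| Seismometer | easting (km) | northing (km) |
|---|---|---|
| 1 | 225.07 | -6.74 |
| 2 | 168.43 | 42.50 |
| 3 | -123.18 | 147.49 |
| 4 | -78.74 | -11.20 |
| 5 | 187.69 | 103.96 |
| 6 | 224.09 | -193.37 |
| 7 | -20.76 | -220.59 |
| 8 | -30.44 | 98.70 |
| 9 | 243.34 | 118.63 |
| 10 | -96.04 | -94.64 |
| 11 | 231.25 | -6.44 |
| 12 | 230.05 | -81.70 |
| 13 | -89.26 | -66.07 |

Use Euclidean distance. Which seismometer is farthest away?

Distances from (25.74, 16.99):
1: √((199.33)² + (-23.73)²) = √(39732.4489 + 563.1129) = 200.74 km
2: √((142.69)² + (25.51)²) = √(20360.4361 + 650.7601) = 144.95 km
3: √((-148.92)² + (130.50)²) = √(22177.1664 + 17030.2500) = 198.01 km
4: √((-104.48)² + (-28.19)²) = √(10916.0704 + 794.6761) = 108.22 km
5: √((161.95)² + (86.97)²) = √(26227.8025 + 7563.7809) = 183.82 km
6: √((198.35)² + (-210.36)²) = √(39342.7225 + 44251.3296) = 289.13 km
7: √((-46.50)² + (-237.58)²) = √(2162.2500 + 56444.2564) = 242.09 km
8: √((-56.18)² + (81.71)²) = √(3156.1924 + 6676.5241) = 99.16 km
9: √((217.60)² + (101.64)²) = √(47349.7600 + 10330.6896) = 240.17 km
10: √((-121.78)² + (-111.63)²) = √(14830.3684 + 12461.2569) = 165.20 km
11: √((205.51)² + (-23.43)²) = √(42234.3601 + 548.9649) = 206.84 km
12: √((204.31)² + (-98.69)²) = √(41742.5761 + 9739.7161) = 226.90 km
13: √((-115.00)² + (-83.06)²) = √(13225.0000 + 6898.9636) = 141.86 km
Maximum: 6 at 289.13 km.

6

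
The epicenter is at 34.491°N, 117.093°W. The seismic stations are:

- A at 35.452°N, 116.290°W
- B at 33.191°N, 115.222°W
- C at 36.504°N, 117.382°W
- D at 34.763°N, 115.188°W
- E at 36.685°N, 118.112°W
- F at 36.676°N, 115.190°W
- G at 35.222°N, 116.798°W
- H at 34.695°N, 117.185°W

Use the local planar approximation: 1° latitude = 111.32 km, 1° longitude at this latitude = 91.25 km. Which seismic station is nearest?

Distances from 34.491°N, 117.093°W:
A: 129.667 km
B: 223.810 km
C: 225.634 km
D: 176.449 km
E: 261.337 km
F: 298.859 km
G: 85.712 km
H: 24.211 km
Minimum: H at 24.211 km.

H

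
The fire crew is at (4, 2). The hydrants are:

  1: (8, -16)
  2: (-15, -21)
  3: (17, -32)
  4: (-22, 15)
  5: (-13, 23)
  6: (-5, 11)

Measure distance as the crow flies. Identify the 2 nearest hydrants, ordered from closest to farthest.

6, 1

Distances from (4, 2):
1: 18.4
2: 29.8
3: 36.4
4: 29.1
5: 27.0
6: 12.7
Sorted: 6 (12.7) < 1 (18.4) < 5 (27.0) < 4 (29.1) < …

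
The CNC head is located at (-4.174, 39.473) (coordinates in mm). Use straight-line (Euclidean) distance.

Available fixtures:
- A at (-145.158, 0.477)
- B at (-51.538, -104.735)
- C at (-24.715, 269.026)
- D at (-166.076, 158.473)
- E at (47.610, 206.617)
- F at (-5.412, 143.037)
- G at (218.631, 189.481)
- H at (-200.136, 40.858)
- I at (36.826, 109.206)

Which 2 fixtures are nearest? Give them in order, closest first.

Distances from (-4.174, 39.473):
A: √((-140.984)² + (-38.996)²) = √(19876.48826 + 1520.68802) = 146.278 mm
B: √((-47.364)² + (-144.208)²) = √(2243.34850 + 20795.94726) = 151.787 mm
C: √((-20.541)² + (229.553)²) = √(421.93268 + 52694.57981) = 230.470 mm
D: √((-161.902)² + (119.000)²) = √(26212.25760 + 14161.00000) = 200.931 mm
E: √((51.784)² + (167.144)²) = √(2681.58266 + 27937.11674) = 174.982 mm
F: √((-1.238)² + (103.564)²) = √(1.53264 + 10725.50210) = 103.571 mm
G: √((222.805)² + (150.008)²) = √(49642.06803 + 22502.40006) = 268.597 mm
H: √((-195.962)² + (1.385)²) = √(38401.10544 + 1.91822) = 195.967 mm
I: √((41.000)² + (69.733)²) = √(1681.00000 + 4862.69129) = 80.893 mm
Sorted: I (80.893 mm) < F (103.571 mm) < A (146.278 mm) < B (151.787 mm) < …

I, F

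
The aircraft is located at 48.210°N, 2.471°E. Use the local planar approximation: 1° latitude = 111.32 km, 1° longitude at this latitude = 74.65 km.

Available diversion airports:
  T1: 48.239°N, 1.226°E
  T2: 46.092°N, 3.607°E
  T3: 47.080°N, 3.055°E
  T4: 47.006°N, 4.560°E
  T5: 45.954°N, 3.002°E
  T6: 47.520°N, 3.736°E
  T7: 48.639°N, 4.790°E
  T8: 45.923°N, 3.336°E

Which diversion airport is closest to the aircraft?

T1

Distances from 48.210°N, 2.471°E:
T1: √((0.029·111.32)² + (-1.245·74.65)²) = √(10.42179 + 8637.70419) = 92.995 km
T2: √((-2.118·111.32)² + (1.136·74.65)²) = √(55590.20900 + 7191.44705) = 250.563 km
T3: √((-1.130·111.32)² + (0.584·74.65)²) = √(15823.52663 + 1900.57634) = 133.132 km
T4: √((-1.204·111.32)² + (2.089·74.65)²) = √(17963.84790 + 24318.48435) = 205.627 km
T5: √((-2.256·111.32)² + (0.531·74.65)²) = √(63070.25486 + 1571.26221) = 254.247 km
T6: √((-0.690·111.32)² + (1.265·74.65)²) = √(5899.89900 + 8917.44984) = 121.727 km
T7: √((0.429·111.32)² + (2.319·74.65)²) = √(2280.66228 + 29968.23195) = 179.580 km
T8: √((-2.287·111.32)² + (0.865·74.65)²) = √(64815.47745 + 4169.57547) = 262.650 km
Minimum: T1 at 92.995 km.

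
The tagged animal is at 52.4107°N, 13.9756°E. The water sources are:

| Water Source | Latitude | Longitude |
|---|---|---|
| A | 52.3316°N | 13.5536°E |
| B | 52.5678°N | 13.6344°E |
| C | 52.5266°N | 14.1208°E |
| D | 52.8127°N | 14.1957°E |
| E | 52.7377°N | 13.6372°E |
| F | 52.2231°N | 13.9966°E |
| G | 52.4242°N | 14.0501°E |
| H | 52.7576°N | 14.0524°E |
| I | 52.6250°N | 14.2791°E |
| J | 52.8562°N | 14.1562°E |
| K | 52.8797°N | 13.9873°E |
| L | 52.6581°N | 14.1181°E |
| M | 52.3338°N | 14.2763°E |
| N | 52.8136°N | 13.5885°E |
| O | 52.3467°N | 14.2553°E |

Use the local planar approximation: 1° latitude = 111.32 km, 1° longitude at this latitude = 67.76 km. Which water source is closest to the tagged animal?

G

Distances from 52.4107°N, 13.9756°E:
A: √((-0.0791·111.32)² + (-0.4220·67.76)²) = √(77.535280 + 817.658012) = 29.9198 km
B: √((0.1571·111.32)² + (-0.3412·67.76)²) = √(305.843155 + 534.521083) = 28.9890 km
C: √((0.1159·111.32)² + (0.1452·67.76)²) = √(166.461294 + 96.801041) = 16.2254 km
D: √((0.4020·111.32)² + (0.2201·67.76)²) = √(2002.619780 + 222.426680) = 47.1704 km
E: √((0.3270·111.32)² + (-0.3384·67.76)²) = √(1325.079395 + 525.784166) = 43.0217 km
F: √((-0.1876·111.32)² + (0.0210·67.76)²) = √(436.126086 + 2.024815) = 20.9321 km
G: √((0.0135·111.32)² + (0.0745·67.76)²) = √(2.258468 + 25.483516) = 5.2671 km
H: √((0.3469·111.32)² + (0.0768·67.76)²) = √(1491.265583 + 27.081283) = 38.9660 km
I: √((0.2143·111.32)² + (0.3035·67.76)²) = √(569.102820 + 422.925806) = 31.4965 km
J: √((0.4455·111.32)² + (0.1806·67.76)²) = √(2459.471600 + 149.755329) = 51.0806 km
K: √((0.4690·111.32)² + (0.0117·67.76)²) = √(2725.788034 + 0.628519) = 52.2151 km
L: √((0.2474·111.32)² + (0.1425·67.76)²) = √(758.482886 + 93.234474) = 29.1842 km
M: √((-0.0769·111.32)² + (0.3007·67.76)²) = √(73.282297 + 415.158229) = 22.1007 km
N: √((0.4029·111.32)² + (-0.3871·67.76)²) = √(2011.596772 + 688.007444) = 51.9577 km
O: √((-0.0640·111.32)² + (0.2797·67.76)²) = √(50.758215 + 359.196195) = 20.2473 km
Minimum: G at 5.2671 km.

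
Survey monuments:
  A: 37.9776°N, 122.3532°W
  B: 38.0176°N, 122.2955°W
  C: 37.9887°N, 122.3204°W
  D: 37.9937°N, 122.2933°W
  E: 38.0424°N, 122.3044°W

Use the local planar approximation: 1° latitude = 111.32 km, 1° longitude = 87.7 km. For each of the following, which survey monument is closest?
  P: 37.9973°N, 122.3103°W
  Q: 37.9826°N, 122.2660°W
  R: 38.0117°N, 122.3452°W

P at 37.9973°N, 122.3103°W:
  A: √((-0.0197·111.32)² + (-0.0429·87.7)²) = √(4.809267 + 14.155127) = 4.3548 km
  B: √((0.0203·111.32)² + (0.0148·87.7)²) = √(5.106678 + 1.684700) = 2.6060 km
  C: √((-0.0086·111.32)² + (-0.0101·87.7)²) = √(0.916523 + 0.784588) = 1.3043 km
  D: √((-0.0036·111.32)² + (0.0170·87.7)²) = √(0.160602 + 2.222783) = 1.5438 km
  E: √((0.0451·111.32)² + (0.0059·87.7)²) = √(25.205742 + 0.267734) = 5.0471 km
  → nearest: C (1.3043 km)
Q at 37.9826°N, 122.2660°W:
  A: √((-0.0050·111.32)² + (-0.0872·87.7)²) = √(0.309804 + 58.483339) = 7.6677 km
  B: √((0.0350·111.32)² + (-0.0295·87.7)²) = √(15.180374 + 6.693345) = 4.6769 km
  C: √((0.0061·111.32)² + (-0.0544·87.7)²) = √(0.461112 + 22.761296) = 4.8190 km
  D: √((0.0111·111.32)² + (-0.0273·87.7)²) = √(1.526836 + 5.732242) = 2.6943 km
  E: √((0.0598·111.32)² + (-0.0384·87.7)²) = √(44.314797 + 11.341269) = 7.4603 km
  → nearest: D (2.6943 km)
R at 38.0117°N, 122.3452°W:
  A: √((-0.0341·111.32)² + (-0.0080·87.7)²) = √(14.409707 + 0.492243) = 3.8603 km
  B: √((0.0059·111.32)² + (0.0497·87.7)²) = √(0.431370 + 18.998179) = 4.4079 km
  C: √((-0.0230·111.32)² + (0.0248·87.7)²) = √(6.555443 + 4.730451) = 3.3594 km
  D: √((-0.0180·111.32)² + (0.0519·87.7)²) = √(4.015054 + 20.717336) = 4.9732 km
  E: √((0.0307·111.32)² + (0.0408·87.7)²) = √(11.679470 + 12.803229) = 4.9480 km
  → nearest: C (3.3594 km)

P→C; Q→D; R→C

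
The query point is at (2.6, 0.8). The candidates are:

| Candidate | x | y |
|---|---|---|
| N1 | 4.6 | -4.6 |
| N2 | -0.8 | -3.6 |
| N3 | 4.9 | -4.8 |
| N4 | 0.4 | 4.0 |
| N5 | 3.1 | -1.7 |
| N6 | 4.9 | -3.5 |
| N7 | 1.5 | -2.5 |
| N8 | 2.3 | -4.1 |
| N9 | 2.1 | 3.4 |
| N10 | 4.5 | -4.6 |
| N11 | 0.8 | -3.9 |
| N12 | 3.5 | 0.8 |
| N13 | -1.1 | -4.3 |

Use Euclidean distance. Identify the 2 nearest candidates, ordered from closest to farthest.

Distances from (2.6, 0.8):
N1: 5.76
N2: 5.56
N3: 6.05
N4: 3.88
N5: 2.55
N6: 4.88
N7: 3.48
N8: 4.91
N9: 2.65
N10: 5.72
N11: 5.03
N12: 0.90
N13: 6.30
Sorted: N12 (0.90) < N5 (2.55) < N9 (2.65) < N7 (3.48) < …

N12, N5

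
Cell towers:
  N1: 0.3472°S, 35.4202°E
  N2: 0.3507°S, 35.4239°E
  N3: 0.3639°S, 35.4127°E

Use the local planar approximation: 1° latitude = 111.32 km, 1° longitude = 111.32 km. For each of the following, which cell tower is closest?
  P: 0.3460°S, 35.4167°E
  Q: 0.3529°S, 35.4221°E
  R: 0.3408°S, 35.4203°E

P at 0.3460°S, 35.4167°E:
  N1: √((-0.0012·111.32)² + (0.0035·111.32)²) = √(0.017845 + 0.151804) = 0.4119 km
  N2: √((-0.0047·111.32)² + (0.0072·111.32)²) = √(0.273742 + 0.642409) = 0.9572 km
  N3: √((-0.0179·111.32)² + (-0.0040·111.32)²) = √(3.970566 + 0.198274) = 2.0418 km
  → nearest: N1 (0.4119 km)
Q at 0.3529°S, 35.4221°E:
  N1: √((0.0057·111.32)² + (-0.0019·111.32)²) = √(0.402621 + 0.044736) = 0.6688 km
  N2: √((0.0022·111.32)² + (0.0018·111.32)²) = √(0.059978 + 0.040151) = 0.3164 km
  N3: √((-0.0110·111.32)² + (-0.0094·111.32)²) = √(1.499449 + 1.094970) = 1.6107 km
  → nearest: N2 (0.3164 km)
R at 0.3408°S, 35.4203°E:
  N1: √((-0.0064·111.32)² + (-0.0001·111.32)²) = √(0.507582 + 0.000124) = 0.7125 km
  N2: √((-0.0099·111.32)² + (0.0036·111.32)²) = √(1.214554 + 0.160602) = 1.1727 km
  N3: √((-0.0231·111.32)² + (-0.0076·111.32)²) = √(6.612571 + 0.715770) = 2.7071 km
  → nearest: N1 (0.7125 km)

P→N1; Q→N2; R→N1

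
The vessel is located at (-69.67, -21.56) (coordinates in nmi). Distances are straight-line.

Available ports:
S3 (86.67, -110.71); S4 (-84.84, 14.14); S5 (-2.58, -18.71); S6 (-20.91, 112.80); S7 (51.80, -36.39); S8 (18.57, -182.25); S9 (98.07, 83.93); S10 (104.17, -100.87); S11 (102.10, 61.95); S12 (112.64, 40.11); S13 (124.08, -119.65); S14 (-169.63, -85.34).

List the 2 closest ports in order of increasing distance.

S4, S5

Distances from (-69.67, -21.56):
S3: √((156.34)² + (-89.15)²) = √(24442.1956 + 7947.7225) = 179.97 nmi
S4: √((-15.17)² + (35.70)²) = √(230.1289 + 1274.4900) = 38.79 nmi
S5: √((67.09)² + (2.85)²) = √(4501.0681 + 8.1225) = 67.15 nmi
S6: √((48.76)² + (134.36)²) = √(2377.5376 + 18052.6096) = 142.93 nmi
S7: √((121.47)² + (-14.83)²) = √(14754.9609 + 219.9289) = 122.37 nmi
S8: √((88.24)² + (-160.69)²) = √(7786.2976 + 25821.2761) = 183.32 nmi
S9: √((167.74)² + (105.49)²) = √(28136.7076 + 11128.1401) = 198.15 nmi
S10: √((173.84)² + (-79.31)²) = √(30220.3456 + 6290.0761) = 191.08 nmi
S11: √((171.77)² + (83.51)²) = √(29504.9329 + 6973.9201) = 190.99 nmi
S12: √((182.31)² + (61.67)²) = √(33236.9361 + 3803.1889) = 192.46 nmi
S13: √((193.75)² + (-98.09)²) = √(37539.0625 + 9621.6481) = 217.17 nmi
S14: √((-99.96)² + (-63.78)²) = √(9992.0016 + 4067.8884) = 118.57 nmi
Sorted: S4 (38.79 nmi) < S5 (67.15 nmi) < S14 (118.57 nmi) < S7 (122.37 nmi) < …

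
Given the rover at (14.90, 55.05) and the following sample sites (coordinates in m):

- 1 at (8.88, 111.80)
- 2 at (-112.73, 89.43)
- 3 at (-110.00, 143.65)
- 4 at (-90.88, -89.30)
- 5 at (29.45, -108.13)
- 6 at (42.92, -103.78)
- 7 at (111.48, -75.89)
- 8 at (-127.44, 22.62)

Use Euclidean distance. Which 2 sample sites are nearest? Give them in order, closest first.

1, 2

Distances from (14.90, 55.05):
1: √((-6.02)² + (56.75)²) = √(36.2404 + 3220.5625) = 57.07 m
2: √((-127.63)² + (34.38)²) = √(16289.4169 + 1181.9844) = 132.18 m
3: √((-124.90)² + (88.60)²) = √(15600.0100 + 7849.9600) = 153.13 m
4: √((-105.78)² + (-144.35)²) = √(11189.4084 + 20836.9225) = 178.96 m
5: √((14.55)² + (-163.18)²) = √(211.7025 + 26627.7124) = 163.83 m
6: √((28.02)² + (-158.83)²) = √(785.1204 + 25226.9689) = 161.28 m
7: √((96.58)² + (-130.94)²) = √(9327.6964 + 17145.2836) = 162.71 m
8: √((-142.34)² + (-32.43)²) = √(20260.6756 + 1051.7049) = 145.99 m
Sorted: 1 (57.07 m) < 2 (132.18 m) < 8 (145.99 m) < 3 (153.13 m) < …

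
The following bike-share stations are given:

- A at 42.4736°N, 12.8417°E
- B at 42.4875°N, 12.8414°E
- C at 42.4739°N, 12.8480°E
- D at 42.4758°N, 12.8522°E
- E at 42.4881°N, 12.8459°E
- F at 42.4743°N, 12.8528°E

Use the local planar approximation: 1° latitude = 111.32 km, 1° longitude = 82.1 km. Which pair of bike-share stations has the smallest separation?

Pairwise distances:
A–B: √((0.0139·111.32)² + (-0.0003·82.1)²) = √(2.394286 + 0.000607) = 1.5475 km
A–C: √((0.0003·111.32)² + (0.0063·82.1)²) = √(0.001115 + 0.267527) = 0.5183 km
A–D: √((0.0022·111.32)² + (0.0105·82.1)²) = √(0.059978 + 0.743130) = 0.8962 km
A–E: √((0.0145·111.32)² + (0.0042·82.1)²) = √(2.605448 + 0.118901) = 1.6506 km
A–F: √((0.0007·111.32)² + (0.0111·82.1)²) = √(0.006072 + 0.830486) = 0.9146 km
B–C: √((-0.0136·111.32)² + (0.0066·82.1)²) = √(2.292051 + 0.293612) = 1.6080 km
B–D: √((-0.0117·111.32)² + (0.0108·82.1)²) = √(1.696360 + 0.786201) = 1.5756 km
B–E: √((0.0006·111.32)² + (0.0045·82.1)²) = √(0.004461 + 0.136493) = 0.3754 km
B–F: √((-0.0132·111.32)² + (0.0114·82.1)²) = √(2.159207 + 0.875984) = 1.7422 km
C–D: √((0.0019·111.32)² + (0.0042·82.1)²) = √(0.044736 + 0.118901) = 0.4045 km
C–E: √((0.0142·111.32)² + (-0.0021·82.1)²) = √(2.498752 + 0.029725) = 1.5901 km
C–F: √((0.0004·111.32)² + (0.0048·82.1)²) = √(0.001983 + 0.155299) = 0.3966 km
D–E: √((0.0123·111.32)² + (-0.0063·82.1)²) = √(1.874807 + 0.267527) = 1.4637 km
D–F: √((-0.0015·111.32)² + (0.0006·82.1)²) = √(0.027882 + 0.002427) = 0.1741 km
E–F: √((-0.0138·111.32)² + (0.0069·82.1)²) = √(2.359960 + 0.320911) = 1.6373 km
Closest pair: D–F at 0.1741 km.

D and F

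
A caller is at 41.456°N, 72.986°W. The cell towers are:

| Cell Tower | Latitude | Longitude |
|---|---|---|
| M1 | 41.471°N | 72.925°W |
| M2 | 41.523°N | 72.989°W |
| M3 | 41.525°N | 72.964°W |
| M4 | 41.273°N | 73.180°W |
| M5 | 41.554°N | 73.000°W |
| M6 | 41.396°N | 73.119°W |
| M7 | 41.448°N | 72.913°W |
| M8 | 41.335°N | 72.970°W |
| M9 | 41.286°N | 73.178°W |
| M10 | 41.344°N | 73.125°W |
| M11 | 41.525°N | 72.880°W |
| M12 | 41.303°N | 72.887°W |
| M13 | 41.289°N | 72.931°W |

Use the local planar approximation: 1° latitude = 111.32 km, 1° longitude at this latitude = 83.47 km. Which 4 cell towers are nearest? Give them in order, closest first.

M1, M7, M2, M3

Distances from 41.456°N, 72.986°W:
M1: 5.358 km
M2: 7.463 km
M3: 7.898 km
M4: 26.023 km
M5: 10.972 km
M6: 12.956 km
M7: 6.158 km
M8: 13.536 km
M9: 24.799 km
M10: 17.031 km
M11: 11.717 km
M12: 18.931 km
M13: 19.149 km
Sorted: M1 (5.358 km) < M7 (6.158 km) < M2 (7.463 km) < M3 (7.898 km) < M5 (10.972 km) < M11 (11.717 km) < …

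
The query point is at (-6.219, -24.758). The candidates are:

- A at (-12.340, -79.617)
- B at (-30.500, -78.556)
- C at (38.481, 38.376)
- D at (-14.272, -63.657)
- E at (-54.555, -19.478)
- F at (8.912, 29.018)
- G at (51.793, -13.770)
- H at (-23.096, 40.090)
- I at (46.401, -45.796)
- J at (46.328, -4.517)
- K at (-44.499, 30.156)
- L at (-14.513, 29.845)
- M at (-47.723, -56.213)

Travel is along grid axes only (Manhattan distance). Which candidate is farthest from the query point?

C

Distances from (-6.219, -24.758):
A: |-6.121| + |-54.859| = 6.121 + 54.859 = 60.980
B: |-24.281| + |-53.798| = 24.281 + 53.798 = 78.079
C: |44.700| + |63.134| = 44.700 + 63.134 = 107.834
D: |-8.053| + |-38.899| = 8.053 + 38.899 = 46.952
E: |-48.336| + |5.280| = 48.336 + 5.280 = 53.616
F: |15.131| + |53.776| = 15.131 + 53.776 = 68.907
G: |58.012| + |10.988| = 58.012 + 10.988 = 69.000
H: |-16.877| + |64.848| = 16.877 + 64.848 = 81.725
I: |52.620| + |-21.038| = 52.620 + 21.038 = 73.658
J: |52.547| + |20.241| = 52.547 + 20.241 = 72.788
K: |-38.280| + |54.914| = 38.280 + 54.914 = 93.194
L: |-8.294| + |54.603| = 8.294 + 54.603 = 62.897
M: |-41.504| + |-31.455| = 41.504 + 31.455 = 72.959
Maximum: C at 107.834.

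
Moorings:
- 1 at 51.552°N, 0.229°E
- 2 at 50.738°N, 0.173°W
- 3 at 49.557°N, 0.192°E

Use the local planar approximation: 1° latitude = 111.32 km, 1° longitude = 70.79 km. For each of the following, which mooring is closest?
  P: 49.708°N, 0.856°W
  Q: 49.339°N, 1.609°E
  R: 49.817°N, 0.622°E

P at 49.708°N, 0.856°W:
  1: √((1.844·111.32)² + (1.085·70.79)²) = √(42137.44792 + 5899.33829) = 219.173 km
  2: √((1.030·111.32)² + (0.683·70.79)²) = √(13146.82387 + 2337.68092) = 124.437 km
  3: √((-0.151·111.32)² + (1.048·70.79)²) = √(282.55324 + 5503.84747) = 76.068 km
  → nearest: 3 (76.068 km)
Q at 49.339°N, 1.609°E:
  1: √((2.213·111.32)² + (-1.380·70.79)²) = √(60688.89403 + 9543.37518) = 265.014 km
  2: √((1.399·111.32)² + (-1.782·70.79)²) = √(24253.91350 + 15913.26240) = 200.418 km
  3: √((0.218·111.32)² + (-1.417·70.79)²) = √(588.92418 + 10061.98175) = 103.203 km
  → nearest: 3 (103.203 km)
R at 49.817°N, 0.622°E:
  1: √((1.735·111.32)² + (-0.393·70.79)²) = √(37303.13686 + 773.97855) = 195.134 km
  2: √((0.921·111.32)² + (-0.795·70.79)²) = √(10511.52326 + 3167.21891) = 116.956 km
  3: √((-0.260·111.32)² + (-0.430·70.79)²) = √(837.70883 + 926.57534) = 42.003 km
  → nearest: 3 (42.003 km)

P→3; Q→3; R→3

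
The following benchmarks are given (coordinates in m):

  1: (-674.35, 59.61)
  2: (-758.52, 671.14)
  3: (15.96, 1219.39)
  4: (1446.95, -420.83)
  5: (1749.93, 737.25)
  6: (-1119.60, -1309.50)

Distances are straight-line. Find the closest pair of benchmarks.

1 and 2

Pairwise distances:
1–2: 617.30 m
2–3: 948.89 m
4–5: 1197.06 m
1–3: 1349.67 m
1–6: 1439.69 m
3–5: 1799.75 m
2–6: 2013.28 m
1–4: 2175.03 m
3–4: 2176.71 m
2–4: 2461.00 m
2–5: 2509.32 m
1–5: 2517.21 m
4–6: 2716.05 m
3–6: 2772.14 m
5–6: 3524.68 m
Closest pair: 1–2 at 617.30 m.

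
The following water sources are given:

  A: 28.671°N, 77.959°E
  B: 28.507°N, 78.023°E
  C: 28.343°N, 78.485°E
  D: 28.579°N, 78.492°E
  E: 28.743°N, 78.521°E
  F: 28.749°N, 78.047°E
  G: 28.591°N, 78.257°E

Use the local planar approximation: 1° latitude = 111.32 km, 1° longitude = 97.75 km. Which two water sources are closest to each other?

Pairwise distances:
A–B: √((-0.164·111.32)² + (0.064·97.75)²) = √(333.29906 + 39.13754) = 19.299 km
A–C: √((-0.328·111.32)² + (0.526·97.75)²) = √(1333.19625 + 2643.65647) = 63.062 km
A–D: √((-0.092·111.32)² + (0.533·97.75)²) = √(104.88709 + 2714.48815) = 53.098 km
A–E: √((0.072·111.32)² + (0.562·97.75)²) = √(64.24087 + 3017.90916) = 55.517 km
A–F: √((0.078·111.32)² + (0.088·97.75)²) = √(75.39379 + 73.99440) = 12.222 km
A–G: √((-0.080·111.32)² + (0.298·97.75)²) = √(79.30971 + 848.52777) = 30.460 km
B–C: √((-0.164·111.32)² + (0.462·97.75)²) = √(333.29906 + 2039.47076) = 48.711 km
B–D: √((0.072·111.32)² + (0.469·97.75)²) = √(64.24087 + 2101.74110) = 46.540 km
B–E: √((0.236·111.32)² + (0.498·97.75)²) = √(690.19276 + 2369.69372) = 55.316 km
B–F: √((0.242·111.32)² + (0.024·97.75)²) = √(725.73343 + 5.50372) = 27.041 km
B–G: √((0.084·111.32)² + (0.234·97.75)²) = √(87.43896 + 523.19700) = 24.711 km
C–D: √((0.236·111.32)² + (0.007·97.75)²) = √(690.19276 + 0.46820) = 26.280 km
C–E: √((0.400·111.32)² + (0.036·97.75)²) = √(1982.74278 + 12.38336) = 44.667 km
C–F: √((0.406·111.32)² + (-0.438·97.75)²) = √(2042.67118 + 1833.08141) = 62.256 km
C–G: √((0.248·111.32)² + (-0.228·97.75)²) = √(762.16633 + 496.71037) = 35.481 km
D–E: √((0.164·111.32)² + (0.029·97.75)²) = √(333.29906 + 8.03581) = 18.475 km
D–F: √((0.170·111.32)² + (-0.445·97.75)²) = √(358.13292 + 1892.14125) = 47.437 km
D–G: √((0.012·111.32)² + (-0.235·97.75)²) = √(1.78447 + 527.67833) = 23.010 km
E–F: √((0.006·111.32)² + (-0.474·97.75)²) = √(0.44612 + 2146.79322) = 46.338 km
E–G: √((-0.152·111.32)² + (-0.264·97.75)²) = √(286.30806 + 665.94964) = 30.859 km
F–G: √((-0.158·111.32)² + (0.210·97.75)²) = √(309.35744 + 421.37826) = 27.032 km
Closest pair: A–F at 12.222 km.

A and F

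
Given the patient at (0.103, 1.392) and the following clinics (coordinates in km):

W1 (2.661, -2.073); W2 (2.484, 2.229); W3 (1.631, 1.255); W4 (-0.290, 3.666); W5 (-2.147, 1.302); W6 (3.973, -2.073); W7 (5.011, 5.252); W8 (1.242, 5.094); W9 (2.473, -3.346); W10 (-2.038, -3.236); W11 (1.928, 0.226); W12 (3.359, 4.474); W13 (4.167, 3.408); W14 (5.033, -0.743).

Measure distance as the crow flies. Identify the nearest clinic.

W3

Distances from (0.103, 1.392):
W1: √((2.558)² + (-3.465)²) = √(6.54336 + 12.00622) = 4.307 km
W2: √((2.381)² + (0.837)²) = √(5.66916 + 0.70057) = 2.524 km
W3: √((1.528)² + (-0.137)²) = √(2.33478 + 0.01877) = 1.534 km
W4: √((-0.393)² + (2.274)²) = √(0.15445 + 5.17108) = 2.308 km
W5: √((-2.250)² + (-0.090)²) = √(5.06250 + 0.00810) = 2.252 km
W6: √((3.870)² + (-3.465)²) = √(14.97690 + 12.00622) = 5.195 km
W7: √((4.908)² + (3.860)²) = √(24.08846 + 14.89960) = 6.244 km
W8: √((1.139)² + (3.702)²) = √(1.29732 + 13.70480) = 3.873 km
W9: √((2.370)² + (-4.738)²) = √(5.61690 + 22.44864) = 5.298 km
W10: √((-2.141)² + (-4.628)²) = √(4.58388 + 21.41838) = 5.099 km
W11: √((1.825)² + (-1.166)²) = √(3.33062 + 1.35956) = 2.166 km
W12: √((3.256)² + (3.082)²) = √(10.60154 + 9.49872) = 4.483 km
W13: √((4.064)² + (2.016)²) = √(16.51610 + 4.06426) = 4.537 km
W14: √((4.930)² + (-2.135)²) = √(24.30490 + 4.55822) = 5.372 km
Minimum: W3 at 1.534 km.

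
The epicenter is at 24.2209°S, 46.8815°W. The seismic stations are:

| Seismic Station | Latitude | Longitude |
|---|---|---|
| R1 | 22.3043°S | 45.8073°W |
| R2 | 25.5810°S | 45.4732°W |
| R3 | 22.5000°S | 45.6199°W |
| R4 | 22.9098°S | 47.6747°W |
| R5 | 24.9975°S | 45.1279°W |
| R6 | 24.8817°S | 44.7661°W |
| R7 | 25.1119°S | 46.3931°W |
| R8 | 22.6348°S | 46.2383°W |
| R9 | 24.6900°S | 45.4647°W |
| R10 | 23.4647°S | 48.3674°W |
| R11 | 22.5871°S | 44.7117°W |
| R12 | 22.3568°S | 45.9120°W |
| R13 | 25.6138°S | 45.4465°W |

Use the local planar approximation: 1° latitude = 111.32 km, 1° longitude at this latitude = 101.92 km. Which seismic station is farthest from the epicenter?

Distances from 24.2209°S, 46.8815°W:
R1: √((1.9166·111.32)² + (1.0742·101.92)²) = √(45520.745185 + 11986.409924) = 239.8065 km
R2: √((-1.3601·111.32)² + (1.4083·101.92)²) = √(22923.877370 + 20601.990784) = 208.6285 km
R3: √((1.7209·111.32)² + (1.2616·101.92)²) = √(36699.290187 + 16533.400673) = 230.7221 km
R4: √((1.3111·111.32)² + (-0.7932·101.92)²) = √(21301.884722 + 6535.581595) = 166.8456 km
R5: √((-0.7766·111.32)² + (1.7536·101.92)²) = √(7473.794766 + 31943.309073) = 198.5374 km
R6: √((-0.6608·111.32)² + (2.1154·101.92)²) = √(5411.111263 + 46484.036124) = 227.8051 km
R7: √((-0.8910·111.32)² + (0.4884·101.92)²) = √(9837.886401 + 2477.822205) = 110.9762 km
R8: √((1.5861·111.32)² + (0.6432·101.92)²) = √(31175.076336 + 4297.450683) = 188.3415 km
R9: √((-0.4691·111.32)² + (1.4168·101.92)²) = √(2726.950541 + 20851.433933) = 153.5525 km
R10: √((0.7562·111.32)² + (-1.4859·101.92)²) = √(7086.303378 + 22934.960441) = 173.2665 km
R11: √((1.6338·111.32)² + (2.1698·101.92)²) = √(33078.375945 + 48905.560393) = 286.3284 km
R12: √((1.8641·111.32)² + (0.9695·101.92)²) = √(43061.069115 + 9763.700675) = 229.8364 km
R13: √((-1.3929·111.32)² + (1.4350·101.92)²) = √(24042.868001 + 21390.583527) = 213.1512 km
Maximum: R11 at 286.3284 km.

R11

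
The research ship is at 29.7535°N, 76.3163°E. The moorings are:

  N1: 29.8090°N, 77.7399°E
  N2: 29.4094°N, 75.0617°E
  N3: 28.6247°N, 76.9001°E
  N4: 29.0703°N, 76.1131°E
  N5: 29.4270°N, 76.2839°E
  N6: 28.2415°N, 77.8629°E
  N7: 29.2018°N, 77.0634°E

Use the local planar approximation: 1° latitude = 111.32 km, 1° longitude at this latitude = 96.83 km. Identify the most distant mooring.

N6

Distances from 29.7535°N, 76.3163°E:
N1: √((0.0555·111.32)² + (1.4236·96.83)²) = √(38.170897 + 19001.847240) = 137.9856 km
N2: √((-0.3441·111.32)² + (-1.2546·96.83)²) = √(1467.289266 + 14758.099366) = 127.3789 km
N3: √((-1.1288·111.32)² + (0.5838·96.83)²) = √(15789.936985 + 3195.567864) = 137.7879 km
N4: √((-0.6832·111.32)² + (-0.2032·96.83)²) = √(5784.184145 + 387.139309) = 78.5578 km
N5: √((-0.3265·111.32)² + (-0.0324·96.83)²) = √(1321.030262 + 9.842601) = 36.4811 km
N6: √((-1.5120·111.32)² + (1.5466·96.83)²) = √(28330.221995 + 22427.242314) = 225.2942 km
N7: √((-0.5517·111.32)² + (0.7471·96.83)²) = √(3771.832196 + 5233.320546) = 94.8955 km
Maximum: N6 at 225.2942 km.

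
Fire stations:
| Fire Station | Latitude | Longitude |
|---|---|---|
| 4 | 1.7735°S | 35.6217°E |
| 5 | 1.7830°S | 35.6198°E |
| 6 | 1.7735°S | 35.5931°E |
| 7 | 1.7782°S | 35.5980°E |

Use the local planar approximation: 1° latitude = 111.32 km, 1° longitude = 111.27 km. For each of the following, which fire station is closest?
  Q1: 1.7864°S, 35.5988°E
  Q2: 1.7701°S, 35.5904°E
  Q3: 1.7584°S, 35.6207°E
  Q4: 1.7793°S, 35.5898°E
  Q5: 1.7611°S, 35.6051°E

Q1 at 1.7864°S, 35.5988°E:
  4: 2.9249 km
  5: 2.3671 km
  6: 1.5699 km
  7: 0.9172 km
  → nearest: 7 (0.9172 km)
Q2 at 1.7701°S, 35.5904°E:
  4: 3.5033 km
  5: 3.5727 km
  6: 0.4832 km
  7: 1.2362 km
  → nearest: 6 (0.4832 km)
Q3 at 1.7584°S, 35.6207°E:
  4: 1.6846 km
  5: 2.7403 km
  6: 3.5010 km
  7: 3.3523 km
  → nearest: 4 (1.6846 km)
Q4 at 1.7793°S, 35.5898°E:
  4: 3.6078 km
  5: 3.3634 km
  6: 0.7428 km
  7: 0.9206 km
  → nearest: 6 (0.7428 km)
Q5 at 1.7611°S, 35.6051°E:
  4: 2.3059 km
  5: 2.9358 km
  6: 1.9205 km
  7: 2.0610 km
  → nearest: 6 (1.9205 km)

Q1→7; Q2→6; Q3→4; Q4→6; Q5→6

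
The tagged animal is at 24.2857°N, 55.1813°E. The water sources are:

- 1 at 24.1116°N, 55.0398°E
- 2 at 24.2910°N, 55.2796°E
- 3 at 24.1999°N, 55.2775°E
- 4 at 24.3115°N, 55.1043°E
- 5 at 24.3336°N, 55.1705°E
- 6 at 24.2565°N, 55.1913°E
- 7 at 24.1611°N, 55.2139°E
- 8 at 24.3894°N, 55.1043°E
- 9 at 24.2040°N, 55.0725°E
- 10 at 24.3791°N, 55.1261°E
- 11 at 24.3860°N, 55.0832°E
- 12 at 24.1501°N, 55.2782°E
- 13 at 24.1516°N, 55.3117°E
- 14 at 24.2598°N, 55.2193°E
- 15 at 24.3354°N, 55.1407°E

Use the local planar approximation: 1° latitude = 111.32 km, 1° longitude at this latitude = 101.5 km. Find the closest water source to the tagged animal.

Distances from 24.2857°N, 55.1813°E:
1: 24.1224 km
2: 9.9949 km
3: 13.6590 km
4: 8.3265 km
5: 5.4437 km
6: 3.4053 km
7: 14.2597 km
8: 13.9407 km
9: 14.3062 km
10: 11.8108 km
11: 14.9603 km
12: 18.0165 km
13: 19.9506 km
14: 4.8155 km
15: 6.8987 km
Minimum: 6 at 3.4053 km.

6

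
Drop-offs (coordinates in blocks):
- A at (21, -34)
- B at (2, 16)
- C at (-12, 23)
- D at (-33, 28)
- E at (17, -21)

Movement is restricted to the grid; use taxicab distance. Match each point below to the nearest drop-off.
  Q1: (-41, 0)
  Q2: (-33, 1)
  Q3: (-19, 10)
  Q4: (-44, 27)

Q1 at (-41, 0):
  A: |62| + |-34| = 62 + 34 = 96 blocks
  B: |43| + |16| = 43 + 16 = 59 blocks
  C: |29| + |23| = 29 + 23 = 52 blocks
  D: |8| + |28| = 8 + 28 = 36 blocks
  E: |58| + |-21| = 58 + 21 = 79 blocks
  → nearest: D (36 blocks)
Q2 at (-33, 1):
  A: |54| + |-35| = 54 + 35 = 89 blocks
  B: |35| + |15| = 35 + 15 = 50 blocks
  C: |21| + |22| = 21 + 22 = 43 blocks
  D: |0| + |27| = 0 + 27 = 27 blocks
  E: |50| + |-22| = 50 + 22 = 72 blocks
  → nearest: D (27 blocks)
Q3 at (-19, 10):
  A: |40| + |-44| = 40 + 44 = 84 blocks
  B: |21| + |6| = 21 + 6 = 27 blocks
  C: |7| + |13| = 7 + 13 = 20 blocks
  D: |-14| + |18| = 14 + 18 = 32 blocks
  E: |36| + |-31| = 36 + 31 = 67 blocks
  → nearest: C (20 blocks)
Q4 at (-44, 27):
  A: |65| + |-61| = 65 + 61 = 126 blocks
  B: |46| + |-11| = 46 + 11 = 57 blocks
  C: |32| + |-4| = 32 + 4 = 36 blocks
  D: |11| + |1| = 11 + 1 = 12 blocks
  E: |61| + |-48| = 61 + 48 = 109 blocks
  → nearest: D (12 blocks)

Q1→D; Q2→D; Q3→C; Q4→D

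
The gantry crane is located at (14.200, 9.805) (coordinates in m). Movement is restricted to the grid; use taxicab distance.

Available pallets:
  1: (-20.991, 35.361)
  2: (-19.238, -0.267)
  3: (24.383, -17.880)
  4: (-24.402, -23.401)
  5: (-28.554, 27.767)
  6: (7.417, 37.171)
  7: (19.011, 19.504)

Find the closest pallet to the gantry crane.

7

Distances from (14.200, 9.805):
1: 60.747 m
2: 43.510 m
3: 37.868 m
4: 71.808 m
5: 60.716 m
6: 34.149 m
7: 14.510 m
Minimum: 7 at 14.510 m.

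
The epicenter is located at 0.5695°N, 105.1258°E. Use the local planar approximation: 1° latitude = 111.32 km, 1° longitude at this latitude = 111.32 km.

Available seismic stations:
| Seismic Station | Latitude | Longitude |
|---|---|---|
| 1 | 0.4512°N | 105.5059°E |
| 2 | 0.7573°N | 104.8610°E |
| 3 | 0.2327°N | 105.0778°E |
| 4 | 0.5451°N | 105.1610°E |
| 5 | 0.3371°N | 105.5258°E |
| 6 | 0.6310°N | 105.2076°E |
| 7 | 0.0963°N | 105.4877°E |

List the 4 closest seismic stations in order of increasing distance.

4, 6, 2, 3

Distances from 0.5695°N, 105.1258°E:
1: 44.3147 km
2: 36.1384 km
3: 37.8714 km
4: 4.7678 km
5: 51.4980 km
6: 11.3925 km
7: 66.3163 km
Sorted: 4 (4.7678 km) < 6 (11.3925 km) < 2 (36.1384 km) < 3 (37.8714 km) < 1 (44.3147 km) < 5 (51.4980 km) < …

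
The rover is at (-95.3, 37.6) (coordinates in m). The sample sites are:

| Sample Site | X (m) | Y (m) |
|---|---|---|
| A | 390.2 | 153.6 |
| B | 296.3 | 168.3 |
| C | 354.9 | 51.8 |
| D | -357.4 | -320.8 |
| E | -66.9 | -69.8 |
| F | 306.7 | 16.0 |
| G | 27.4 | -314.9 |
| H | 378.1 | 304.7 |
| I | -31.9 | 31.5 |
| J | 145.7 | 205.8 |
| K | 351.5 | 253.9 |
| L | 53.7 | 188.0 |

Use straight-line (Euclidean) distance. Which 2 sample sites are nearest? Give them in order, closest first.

I, E

Distances from (-95.3, 37.6):
A: √((485.5)² + (116.0)²) = √(235710.250 + 13456.000) = 499.2 m
B: √((391.6)² + (130.7)²) = √(153350.560 + 17082.490) = 412.8 m
C: √((450.2)² + (14.2)²) = √(202680.040 + 201.640) = 450.4 m
D: √((-262.1)² + (-358.4)²) = √(68696.410 + 128450.560) = 444.0 m
E: √((28.4)² + (-107.4)²) = √(806.560 + 11534.760) = 111.1 m
F: √((402.0)² + (-21.6)²) = √(161604.000 + 466.560) = 402.6 m
G: √((122.7)² + (-352.5)²) = √(15055.290 + 124256.250) = 373.2 m
H: √((473.4)² + (267.1)²) = √(224107.560 + 71342.410) = 543.6 m
I: √((63.4)² + (-6.1)²) = √(4019.560 + 37.210) = 63.7 m
J: √((241.0)² + (168.2)²) = √(58081.000 + 28291.240) = 293.9 m
K: √((446.8)² + (216.3)²) = √(199630.240 + 46785.690) = 496.4 m
L: √((149.0)² + (150.4)²) = √(22201.000 + 22620.160) = 211.7 m
Sorted: I (63.7 m) < E (111.1 m) < L (211.7 m) < J (293.9 m) < …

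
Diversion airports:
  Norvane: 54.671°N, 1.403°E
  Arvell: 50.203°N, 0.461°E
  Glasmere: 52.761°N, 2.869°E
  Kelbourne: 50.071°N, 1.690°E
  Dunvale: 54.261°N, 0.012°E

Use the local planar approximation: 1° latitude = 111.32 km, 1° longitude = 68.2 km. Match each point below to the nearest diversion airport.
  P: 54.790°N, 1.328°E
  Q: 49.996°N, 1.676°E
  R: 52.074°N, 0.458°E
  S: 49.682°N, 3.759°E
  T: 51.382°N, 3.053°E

P→Norvane; Q→Kelbourne; R→Glasmere; S→Kelbourne; T→Glasmere

P at 54.790°N, 1.328°E:
  Norvane: √((-0.119·111.32)² + (0.075·68.2)²) = √(175.48513 + 26.16322) = 14.200 km
  Arvell: √((-4.587·111.32)² + (-0.867·68.2)²) = √(260737.72723 + 3496.28594) = 514.037 km
  Glasmere: √((-2.029·111.32)² + (1.541·68.2)²) = √(51016.47991 + 11045.21125) = 249.122 km
  Kelbourne: √((-4.719·111.32)² + (0.362·68.2)²) = √(275960.13581 + 609.51709) = 525.899 km
  Dunvale: √((-0.529·111.32)² + (-1.316·68.2)²) = √(3467.82952 + 8055.27790) = 107.346 km
  → nearest: Norvane (14.200 km)
Q at 49.996°N, 1.676°E:
  Norvane: √((4.675·111.32)² + (-0.273·68.2)²) = √(270838.01724 + 346.65227) = 520.754 km
  Arvell: √((0.207·111.32)² + (-1.215·68.2)²) = √(530.99091 + 6866.27677) = 86.007 km
  Glasmere: √((2.765·111.32)² + (1.193·68.2)²) = √(94740.71688 + 6619.87268) = 318.372 km
  Kelbourne: √((0.075·111.32)² + (0.014·68.2)²) = √(69.70580 + 0.91164) = 8.403 km
  Dunvale: √((4.265·111.32)² + (-1.664·68.2)²) = √(225415.85849 + 12878.79983) = 488.154 km
  → nearest: Kelbourne (8.403 km)
R at 52.074°N, 0.458°E:
  Norvane: √((2.597·111.32)² + (0.945·68.2)²) = √(83577.67673 + 4153.67360) = 296.195 km
  Arvell: √((-1.871·111.32)² + (0.003·68.2)²) = √(43380.44176 + 0.04186) = 208.280 km
  Glasmere: √((0.687·111.32)² + (2.411·68.2)²) = √(5848.70706 + 27037.29067) = 181.345 km
  Kelbourne: √((-2.003·111.32)² + (1.232·68.2)²) = √(49717.38684 + 7059.76370) = 238.280 km
  Dunvale: √((2.187·111.32)² + (-0.446·68.2)²) = √(59271.23294 + 925.20606) = 245.350 km
  → nearest: Glasmere (181.345 km)
S at 49.682°N, 3.759°E:
  Norvane: √((4.989·111.32)² + (-2.356·68.2)²) = √(308441.92379 + 25817.80531) = 578.152 km
  Arvell: √((0.521·111.32)² + (-3.298·68.2)²) = √(3363.73553 + 50590.62584) = 232.281 km
  Glasmere: √((3.079·111.32)² + (-0.890·68.2)²) = √(117480.49646 + 3684.24720) = 348.087 km
  Kelbourne: √((0.389·111.32)² + (-2.069·68.2)²) = √(1875.19138 + 19910.84679) = 147.601 km
  Dunvale: √((4.579·111.32)² + (-3.747·68.2)²) = √(259829.03621 + 65303.45146) = 570.204 km
  → nearest: Kelbourne (147.601 km)
T at 51.382°N, 3.053°E:
  Norvane: √((3.289·111.32)² + (-1.650·68.2)²) = √(134052.26065 + 12663.00090) = 383.034 km
  Arvell: √((-1.179·111.32)² + (-2.592·68.2)²) = √(17225.58601 + 31249.18850) = 220.170 km
  Glasmere: √((1.379·111.32)² + (-0.184·68.2)²) = √(23565.40607 + 157.47238) = 154.022 km
  Kelbourne: √((-1.311·111.32)² + (-1.363·68.2)²) = √(21298.63538 + 8640.92948) = 173.031 km
  Dunvale: √((2.879·111.32)² + (-3.041·68.2)²) = √(102714.01957 + 43013.18377) = 381.742 km
  → nearest: Glasmere (154.022 km)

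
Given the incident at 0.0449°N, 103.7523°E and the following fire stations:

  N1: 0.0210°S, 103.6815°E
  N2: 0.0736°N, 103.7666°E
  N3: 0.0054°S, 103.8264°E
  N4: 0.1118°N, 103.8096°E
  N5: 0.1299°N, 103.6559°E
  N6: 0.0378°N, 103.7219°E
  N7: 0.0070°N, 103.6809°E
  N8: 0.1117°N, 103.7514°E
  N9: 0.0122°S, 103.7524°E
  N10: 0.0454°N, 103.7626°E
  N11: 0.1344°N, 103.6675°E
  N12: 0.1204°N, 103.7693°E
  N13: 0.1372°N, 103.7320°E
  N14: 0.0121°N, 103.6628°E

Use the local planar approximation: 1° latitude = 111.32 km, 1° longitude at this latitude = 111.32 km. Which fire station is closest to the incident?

Distances from 0.0449°N, 103.7523°E:
N1: √((-0.0659·111.32)² + (-0.0708·111.32)²) = √(53.816720 + 62.117349) = 10.7673 km
N2: √((0.0287·111.32)² + (0.0143·111.32)²) = √(10.207284 + 2.534069) = 3.5695 km
N3: √((-0.0503·111.32)² + (0.0741·111.32)²) = √(31.353236 + 68.042899) = 9.9698 km
N4: √((0.0669·111.32)² + (0.0573·111.32)²) = √(55.462396 + 40.686997) = 9.8056 km
N5: √((0.0850·111.32)² + (-0.0964·111.32)²) = √(89.533229 + 115.159684) = 14.3071 km
N6: √((-0.0071·111.32)² + (-0.0304·111.32)²) = √(0.624688 + 11.452322) = 3.4752 km
N7: √((-0.0379·111.32)² + (-0.0714·111.32)²) = √(17.800197 + 63.174646) = 8.9986 km
N8: √((0.0668·111.32)² + (-0.0009·111.32)²) = √(55.296714 + 0.010038) = 7.4369 km
N9: √((-0.0571·111.32)² + (0.0001·111.32)²) = √(40.403465 + 0.000124) = 6.3564 km
N10: √((0.0005·111.32)² + (0.0103·111.32)²) = √(0.003098 + 1.314682) = 1.1479 km
N11: √((0.0895·111.32)² + (-0.0848·111.32)²) = √(99.264159 + 89.112392) = 13.7250 km
N12: √((0.0755·111.32)² + (0.0170·111.32)²) = √(70.638310 + 3.581329) = 8.6151 km
N13: √((0.0923·111.32)² + (-0.0203·111.32)²) = √(105.572255 + 5.106678) = 10.5204 km
N14: √((-0.0328·111.32)² + (-0.0895·111.32)²) = √(13.331962 + 99.264159) = 10.6111 km
Minimum: N10 at 1.1479 km.

N10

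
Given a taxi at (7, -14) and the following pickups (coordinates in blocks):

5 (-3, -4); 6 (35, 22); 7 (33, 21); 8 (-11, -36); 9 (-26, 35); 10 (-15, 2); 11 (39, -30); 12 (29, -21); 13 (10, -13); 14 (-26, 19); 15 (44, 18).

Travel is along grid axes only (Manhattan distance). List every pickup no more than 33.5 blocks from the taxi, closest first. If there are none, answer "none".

Distances from (7, -14):
5: |-10| + |10| = 10 + 10 = 20 blocks
6: |28| + |36| = 28 + 36 = 64 blocks
7: |26| + |35| = 26 + 35 = 61 blocks
8: |-18| + |-22| = 18 + 22 = 40 blocks
9: |-33| + |49| = 33 + 49 = 82 blocks
10: |-22| + |16| = 22 + 16 = 38 blocks
11: |32| + |-16| = 32 + 16 = 48 blocks
12: |22| + |-7| = 22 + 7 = 29 blocks
13: |3| + |1| = 3 + 1 = 4 blocks
14: |-33| + |33| = 33 + 33 = 66 blocks
15: |37| + |32| = 37 + 32 = 69 blocks
Threshold 33.5 blocks: 13 (4 blocks), 5 (20 blocks), 12 (29 blocks) are within range.

13, 5, 12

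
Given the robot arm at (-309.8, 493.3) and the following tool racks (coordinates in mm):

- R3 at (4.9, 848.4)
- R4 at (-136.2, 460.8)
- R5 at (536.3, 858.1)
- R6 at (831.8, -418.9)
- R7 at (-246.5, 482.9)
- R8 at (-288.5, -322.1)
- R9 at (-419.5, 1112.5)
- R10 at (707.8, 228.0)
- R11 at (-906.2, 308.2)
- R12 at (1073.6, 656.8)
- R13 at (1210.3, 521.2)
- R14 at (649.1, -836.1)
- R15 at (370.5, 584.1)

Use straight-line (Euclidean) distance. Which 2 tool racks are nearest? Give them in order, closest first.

R7, R4

Distances from (-309.8, 493.3):
R3: √((314.7)² + (355.1)²) = √(99036.090 + 126096.010) = 474.5 mm
R4: √((173.6)² + (-32.5)²) = √(30136.960 + 1056.250) = 176.6 mm
R5: √((846.1)² + (364.8)²) = √(715885.210 + 133079.040) = 921.4 mm
R6: √((1141.6)² + (-912.2)²) = √(1303250.560 + 832108.840) = 1461.3 mm
R7: √((63.3)² + (-10.4)²) = √(4006.890 + 108.160) = 64.1 mm
R8: √((21.3)² + (-815.4)²) = √(453.690 + 664877.160) = 815.7 mm
R9: √((-109.7)² + (619.2)²) = √(12034.090 + 383408.640) = 628.8 mm
R10: √((1017.6)² + (-265.3)²) = √(1035509.760 + 70384.090) = 1051.6 mm
R11: √((-596.4)² + (-185.1)²) = √(355692.960 + 34262.010) = 624.5 mm
R12: √((1383.4)² + (163.5)²) = √(1913795.560 + 26732.250) = 1393.0 mm
R13: √((1520.1)² + (27.9)²) = √(2310704.010 + 778.410) = 1520.4 mm
R14: √((958.9)² + (-1329.4)²) = √(919489.210 + 1767304.360) = 1639.1 mm
R15: √((680.3)² + (90.8)²) = √(462808.090 + 8244.640) = 686.3 mm
Sorted: R7 (64.1 mm) < R4 (176.6 mm) < R3 (474.5 mm) < R11 (624.5 mm) < …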